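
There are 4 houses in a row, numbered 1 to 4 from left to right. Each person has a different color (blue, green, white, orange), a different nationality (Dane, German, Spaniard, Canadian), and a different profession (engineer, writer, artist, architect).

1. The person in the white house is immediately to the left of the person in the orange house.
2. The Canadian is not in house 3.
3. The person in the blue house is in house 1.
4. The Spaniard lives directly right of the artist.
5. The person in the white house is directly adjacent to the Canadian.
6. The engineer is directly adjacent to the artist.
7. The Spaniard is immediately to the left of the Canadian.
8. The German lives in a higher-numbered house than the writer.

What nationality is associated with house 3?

Spaniard

The person in the blue house is in house 1 (clue 3).
From clue 7, the Spaniard must be in house 3.
The Canadian is in house 4 (clue 7).
House 1's nationality must be Dane (nothing else left).
That leaves German as the nationality for house 2.
By clue 4, the artist is in house 2.
Clue 5: the person in the white house is in house 3.
From clue 8, the writer must be in house 1.
That leaves green as the color for house 2.
So house 4 gets orange for color.
House 4's profession must be architect (nothing else left).
That leaves engineer as the profession for house 3.
So: house 1 = blue/Dane/writer, house 2 = green/German/artist, house 3 = white/Spaniard/engineer, house 4 = orange/Canadian/architect.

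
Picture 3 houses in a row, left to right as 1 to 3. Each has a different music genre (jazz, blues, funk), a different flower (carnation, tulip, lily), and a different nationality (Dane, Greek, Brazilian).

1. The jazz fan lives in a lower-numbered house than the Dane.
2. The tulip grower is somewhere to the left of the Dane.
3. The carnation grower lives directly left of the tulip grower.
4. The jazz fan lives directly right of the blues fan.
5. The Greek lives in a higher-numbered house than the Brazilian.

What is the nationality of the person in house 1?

Clue 3 places the carnation grower in house 1.
From clue 3, the tulip grower must be in house 2.
By clue 4, the jazz fan is in house 2.
By clue 4, the blues fan is in house 1.
House 3's music genre must be funk (nothing else left).
House 3's flower must be lily (nothing else left).
House 1 nationality: only Brazilian fits.
From clue 1, the Dane must be in house 3.
That leaves Greek as the nationality for house 2.
So: house 1 = blues/carnation/Brazilian, house 2 = jazz/tulip/Greek, house 3 = funk/lily/Dane.

Brazilian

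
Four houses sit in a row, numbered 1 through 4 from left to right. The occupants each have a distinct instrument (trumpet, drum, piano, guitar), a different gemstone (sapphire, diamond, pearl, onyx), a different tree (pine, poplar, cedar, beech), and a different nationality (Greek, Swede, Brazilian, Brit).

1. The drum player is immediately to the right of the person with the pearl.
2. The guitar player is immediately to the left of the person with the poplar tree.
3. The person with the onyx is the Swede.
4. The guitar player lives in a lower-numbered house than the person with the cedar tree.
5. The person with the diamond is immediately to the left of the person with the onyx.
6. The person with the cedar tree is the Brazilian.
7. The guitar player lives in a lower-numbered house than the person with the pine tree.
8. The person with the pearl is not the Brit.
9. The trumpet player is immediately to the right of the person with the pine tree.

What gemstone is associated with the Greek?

pearl

That leaves beech as the tree for house 1.
House 4's tree must be cedar (nothing else left).
By clue 6, the Brazilian is in house 4.
House 4 gemstone: only sapphire fits.
The guitar player is narrowed to house 1 or 2; consider each.
Placing it in house 2 leads to a contradiction, so it's in house 1.
Clue 2: the person with the poplar tree is in house 2.
That leaves pine as the tree for house 3.
From clue 9, the trumpet player must be in house 4.
House 3's gemstone must be onyx (nothing else left).
Clue 3: the Swede is in house 3.
From clue 5, the person with the diamond must be in house 2.
House 1's gemstone must be pearl (nothing else left).
From clue 1, the drum player must be in house 2.
Clue 8: the Brit is in house 2.
So house 3 gets piano for instrument.
House 1 nationality: only Greek fits.
So: house 1 = guitar/pearl/beech/Greek, house 2 = drum/diamond/poplar/Brit, house 3 = piano/onyx/pine/Swede, house 4 = trumpet/sapphire/cedar/Brazilian.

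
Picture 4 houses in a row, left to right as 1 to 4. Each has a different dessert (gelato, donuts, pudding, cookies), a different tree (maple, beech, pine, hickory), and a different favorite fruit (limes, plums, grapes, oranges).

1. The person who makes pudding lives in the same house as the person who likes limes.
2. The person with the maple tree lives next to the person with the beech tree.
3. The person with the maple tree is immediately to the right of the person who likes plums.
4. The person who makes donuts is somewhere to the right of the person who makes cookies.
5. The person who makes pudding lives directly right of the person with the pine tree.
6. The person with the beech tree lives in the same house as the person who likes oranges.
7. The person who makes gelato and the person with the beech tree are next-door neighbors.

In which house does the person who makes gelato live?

The person who makes cookies is narrowed to house 1 or 2 or 3; consider each.
Placing it in house 2 and house 3 leads to a contradiction, so it's in house 1.
The person who makes donuts is narrowed to house 2 or 3 or 4; consider each.
Placing it in house 2 and house 4 leads to a contradiction, so it's in house 3.
The person who makes gelato is narrowed to house 2 or 4; consider each.
Placing it in house 2 leads to a contradiction, so it's in house 4.
Clue 7 places the person with the beech tree in house 3.
The only dessert still possible for house 2 is pudding.
House 1's tree must be pine (nothing else left).
From clue 1, the person who likes limes must be in house 2.
The person who likes oranges is in house 3 (clue 6).
That leaves grapes as the favorite fruit for house 4.
Clue 3 places the person with the maple tree in house 2.
House 4 tree: only hickory fits.
That leaves plums as the favorite fruit for house 1.
So: house 1 = cookies/pine/plums, house 2 = pudding/maple/limes, house 3 = donuts/beech/oranges, house 4 = gelato/hickory/grapes.

4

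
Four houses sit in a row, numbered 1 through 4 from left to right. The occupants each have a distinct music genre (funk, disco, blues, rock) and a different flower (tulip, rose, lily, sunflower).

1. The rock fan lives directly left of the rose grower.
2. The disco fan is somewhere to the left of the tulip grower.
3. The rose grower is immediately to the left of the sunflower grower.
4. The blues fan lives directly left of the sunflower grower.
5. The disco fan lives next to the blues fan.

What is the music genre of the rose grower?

The only music genre still possible for house 4 is funk.
That leaves lily as the flower for house 1.
The blues fan is narrowed to house 2 or 3; consider each.
Placing it in house 3 leads to a contradiction, so it's in house 2.
From clue 4, the sunflower grower must be in house 3.
The only music genre still possible for house 1 is rock.
House 3's music genre must be disco (nothing else left).
The only flower still possible for house 4 is tulip.
That leaves rose as the flower for house 2.
So: house 1 = rock/lily, house 2 = blues/rose, house 3 = disco/sunflower, house 4 = funk/tulip.

blues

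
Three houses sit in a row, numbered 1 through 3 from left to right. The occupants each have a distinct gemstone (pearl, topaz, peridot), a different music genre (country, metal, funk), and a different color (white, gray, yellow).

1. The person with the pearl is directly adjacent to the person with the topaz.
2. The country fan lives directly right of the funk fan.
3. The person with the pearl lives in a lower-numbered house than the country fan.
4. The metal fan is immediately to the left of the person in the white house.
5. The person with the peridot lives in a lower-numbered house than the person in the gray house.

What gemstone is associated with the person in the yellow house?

peridot

That leaves topaz as the gemstone for house 3.
So house 3 gets country for music genre.
The only color still possible for house 1 is yellow.
Clue 1 places the person with the pearl in house 2.
By clue 2, the funk fan is in house 2.
That leaves peridot as the gemstone for house 1.
So house 1 gets metal for music genre.
The person in the white house is in house 2 (clue 4).
House 3 color: only gray fits.
So: house 1 = peridot/metal/yellow, house 2 = pearl/funk/white, house 3 = topaz/country/gray.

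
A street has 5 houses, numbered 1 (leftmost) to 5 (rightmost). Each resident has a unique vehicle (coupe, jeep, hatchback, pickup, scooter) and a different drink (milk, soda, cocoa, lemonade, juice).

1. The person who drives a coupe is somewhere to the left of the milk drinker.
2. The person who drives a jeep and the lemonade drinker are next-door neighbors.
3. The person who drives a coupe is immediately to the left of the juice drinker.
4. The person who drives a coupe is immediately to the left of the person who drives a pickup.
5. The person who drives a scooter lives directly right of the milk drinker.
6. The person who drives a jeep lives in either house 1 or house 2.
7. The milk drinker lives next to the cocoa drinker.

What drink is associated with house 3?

juice

The person who drives a jeep is narrowed to house 1 or 2; consider each.
Placing it in house 2 leads to a contradiction, so it's in house 1.
By clue 2, the lemonade drinker is in house 2.
So house 1 gets soda for drink.
So house 5 gets cocoa for drink.
Clue 7: the milk drinker is in house 4.
So house 3 gets juice for drink.
By clue 3, the person who drives a coupe is in house 2.
The person who drives a pickup is in house 3 (clue 4).
The person who drives a scooter is in house 5 (clue 5).
House 4 vehicle: only hatchback fits.
So: house 1 = jeep/soda, house 2 = coupe/lemonade, house 3 = pickup/juice, house 4 = hatchback/milk, house 5 = scooter/cocoa.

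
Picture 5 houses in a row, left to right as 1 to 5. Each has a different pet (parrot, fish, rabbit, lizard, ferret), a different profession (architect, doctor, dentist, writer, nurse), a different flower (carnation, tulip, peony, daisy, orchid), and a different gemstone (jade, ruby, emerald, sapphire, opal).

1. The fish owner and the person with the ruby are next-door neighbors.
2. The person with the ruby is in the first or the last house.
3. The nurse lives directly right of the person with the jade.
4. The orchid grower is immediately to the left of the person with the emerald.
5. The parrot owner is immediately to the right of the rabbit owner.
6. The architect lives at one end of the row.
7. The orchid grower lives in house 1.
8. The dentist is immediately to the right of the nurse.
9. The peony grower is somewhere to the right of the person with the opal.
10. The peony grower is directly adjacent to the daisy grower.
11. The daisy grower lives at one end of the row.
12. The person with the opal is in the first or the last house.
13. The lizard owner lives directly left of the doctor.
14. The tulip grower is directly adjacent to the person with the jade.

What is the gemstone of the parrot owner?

Clue 7: the orchid grower is in house 1.
Clue 12 places the person with the opal in house 1.
Clue 1: the fish owner is in house 4.
From clue 4, the person with the emerald must be in house 2.
From clue 10, the peony grower must be in house 4.
The only flower still possible for house 5 is daisy.
So house 4 gets sapphire for gemstone.
So house 5 gets ruby for gemstone.
Clue 3 places the nurse in house 4.
Clue 8: the dentist is in house 5.
The tulip grower is in house 2 (clue 14).
So house 5 gets ferret for pet.
The only flower still possible for house 3 is carnation.
So house 3 gets jade for gemstone.
So house 3 gets parrot for pet.
House 1's profession must be architect (nothing else left).
From clue 5, the rabbit owner must be in house 2.
The only pet still possible for house 1 is lizard.
The doctor is in house 2 (clue 13).
The only profession still possible for house 3 is writer.
So: house 1 = lizard/architect/orchid/opal, house 2 = rabbit/doctor/tulip/emerald, house 3 = parrot/writer/carnation/jade, house 4 = fish/nurse/peony/sapphire, house 5 = ferret/dentist/daisy/ruby.

jade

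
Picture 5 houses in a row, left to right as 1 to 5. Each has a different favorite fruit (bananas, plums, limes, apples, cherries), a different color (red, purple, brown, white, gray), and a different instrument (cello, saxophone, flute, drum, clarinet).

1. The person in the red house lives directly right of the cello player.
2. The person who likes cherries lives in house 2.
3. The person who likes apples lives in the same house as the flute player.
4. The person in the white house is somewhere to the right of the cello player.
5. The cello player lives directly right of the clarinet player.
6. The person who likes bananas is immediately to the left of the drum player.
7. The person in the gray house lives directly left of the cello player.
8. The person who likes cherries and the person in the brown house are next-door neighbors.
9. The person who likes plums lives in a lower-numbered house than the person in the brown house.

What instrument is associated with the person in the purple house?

saxophone

From clue 2, the person who likes cherries must be in house 2.
Clue 9 places the person in the brown house in house 3.
The person in the gray house is in house 2 (clue 7).
Clue 7: the cello player is in house 3.
House 1's favorite fruit must be plums (nothing else left).
House 1 color: only purple fits.
House 2 instrument: only clarinet fits.
Clue 1 places the person in the red house in house 4.
So house 5 gets white for color.
So house 1 gets saxophone for instrument.
The person who likes apples is narrowed to house 4 or 5; consider each.
Placing it in house 4 leads to a contradiction, so it's in house 5.
From clue 3, the flute player must be in house 5.
House 4 instrument: only drum fits.
Clue 6 places the person who likes bananas in house 3.
That leaves limes as the favorite fruit for house 4.
So: house 1 = plums/purple/saxophone, house 2 = cherries/gray/clarinet, house 3 = bananas/brown/cello, house 4 = limes/red/drum, house 5 = apples/white/flute.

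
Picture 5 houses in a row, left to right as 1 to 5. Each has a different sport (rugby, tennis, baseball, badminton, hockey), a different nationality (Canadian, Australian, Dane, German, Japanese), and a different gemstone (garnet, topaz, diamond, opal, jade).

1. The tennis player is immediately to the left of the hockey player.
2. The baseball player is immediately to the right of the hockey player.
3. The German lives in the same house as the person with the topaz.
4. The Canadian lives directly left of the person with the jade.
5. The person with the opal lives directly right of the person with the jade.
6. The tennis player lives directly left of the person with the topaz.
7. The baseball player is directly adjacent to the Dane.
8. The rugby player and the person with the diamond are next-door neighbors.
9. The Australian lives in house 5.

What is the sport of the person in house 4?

rugby

Clue 9 places the Australian in house 5.
The baseball player is narrowed to house 3 or 4 or 5; consider each.
Placing it in house 4 and house 5 leads to a contradiction, so it's in house 3.
Clue 2: the hockey player is in house 2.
From clue 6, the person with the topaz must be in house 2.
So house 1 gets tennis for sport.
That leaves garnet as the gemstone for house 1.
By clue 3, the German is in house 2.
The only nationality still possible for house 1 is Japanese.
The only nationality still possible for house 3 is Canadian.
So house 4 gets Dane for nationality.
Clue 4: the person with the jade is in house 4.
Clue 5 places the person with the opal in house 5.
So house 3 gets diamond for gemstone.
The rugby player is in house 4 (clue 8).
House 5's sport must be badminton (nothing else left).
So: house 1 = tennis/Japanese/garnet, house 2 = hockey/German/topaz, house 3 = baseball/Canadian/diamond, house 4 = rugby/Dane/jade, house 5 = badminton/Australian/opal.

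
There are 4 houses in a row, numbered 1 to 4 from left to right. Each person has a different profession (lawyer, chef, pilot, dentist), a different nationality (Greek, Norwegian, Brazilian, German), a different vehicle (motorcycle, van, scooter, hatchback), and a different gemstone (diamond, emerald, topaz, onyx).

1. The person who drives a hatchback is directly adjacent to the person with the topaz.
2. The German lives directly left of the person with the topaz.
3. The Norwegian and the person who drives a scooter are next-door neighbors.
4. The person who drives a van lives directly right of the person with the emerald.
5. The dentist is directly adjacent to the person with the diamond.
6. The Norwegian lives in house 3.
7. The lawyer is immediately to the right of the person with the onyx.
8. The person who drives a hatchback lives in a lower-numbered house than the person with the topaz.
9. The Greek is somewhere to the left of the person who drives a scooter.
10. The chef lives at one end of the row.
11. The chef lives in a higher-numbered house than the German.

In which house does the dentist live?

3

Clue 6 places the Norwegian in house 3.
The chef is in house 4 (clue 11).
The only nationality still possible for house 4 is Brazilian.
So house 4 gets diamond for gemstone.
From clue 5, the dentist must be in house 3.
So house 1 gets pilot for profession.
The only profession still possible for house 2 is lawyer.
From clue 7, the person with the onyx must be in house 1.
The German is narrowed to house 1 or 2; consider each.
Placing it in house 1 leads to a contradiction, so it's in house 2.
From clue 2, the person with the topaz must be in house 3.
House 1 nationality: only Greek fits.
House 2's gemstone must be emerald (nothing else left).
Clue 1 places the person who drives a hatchback in house 2.
Clue 4 places the person who drives a van in house 3.
House 1's vehicle must be motorcycle (nothing else left).
House 4's vehicle must be scooter (nothing else left).
So: house 1 = pilot/Greek/motorcycle/onyx, house 2 = lawyer/German/hatchback/emerald, house 3 = dentist/Norwegian/van/topaz, house 4 = chef/Brazilian/scooter/diamond.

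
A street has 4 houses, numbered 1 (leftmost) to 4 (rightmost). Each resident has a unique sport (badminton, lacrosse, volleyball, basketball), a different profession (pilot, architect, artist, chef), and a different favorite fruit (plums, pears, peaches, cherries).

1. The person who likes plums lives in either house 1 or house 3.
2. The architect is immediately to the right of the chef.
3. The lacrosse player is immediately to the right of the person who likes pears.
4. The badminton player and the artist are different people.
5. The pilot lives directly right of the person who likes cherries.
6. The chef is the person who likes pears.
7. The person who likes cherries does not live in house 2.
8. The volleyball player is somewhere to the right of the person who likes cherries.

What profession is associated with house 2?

chef

So house 4 gets peaches for favorite fruit.
So house 2 gets pears for favorite fruit.
Clue 3 places the lacrosse player in house 3.
The chef is in house 2 (clue 6).
That leaves artist as the profession for house 1.
House 3's profession must be architect (nothing else left).
The only profession still possible for house 4 is pilot.
The person who likes cherries is in house 3 (clue 5).
Clue 8: the volleyball player is in house 4.
That leaves basketball as the sport for house 1.
The only sport still possible for house 2 is badminton.
The only favorite fruit still possible for house 1 is plums.
So: house 1 = basketball/artist/plums, house 2 = badminton/chef/pears, house 3 = lacrosse/architect/cherries, house 4 = volleyball/pilot/peaches.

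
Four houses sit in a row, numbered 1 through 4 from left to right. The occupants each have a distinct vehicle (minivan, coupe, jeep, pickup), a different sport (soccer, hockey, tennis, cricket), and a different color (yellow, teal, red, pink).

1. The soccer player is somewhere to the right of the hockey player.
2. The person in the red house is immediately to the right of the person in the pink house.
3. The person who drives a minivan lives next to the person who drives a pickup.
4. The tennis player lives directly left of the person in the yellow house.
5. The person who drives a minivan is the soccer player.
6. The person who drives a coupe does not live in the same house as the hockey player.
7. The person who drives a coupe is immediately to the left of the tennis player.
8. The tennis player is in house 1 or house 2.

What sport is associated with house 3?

From clue 8, the tennis player must be in house 2.
The person in the yellow house is in house 3 (clue 4).
Clue 7 places the person who drives a coupe in house 1.
From clue 2, the person in the red house must be in house 2.
From clue 2, the person in the pink house must be in house 1.
By clue 6, the hockey player is in house 3.
That leaves cricket as the sport for house 1.
House 4's sport must be soccer (nothing else left).
House 4 color: only teal fits.
Clue 5: the person who drives a minivan is in house 4.
The person who drives a pickup is in house 3 (clue 3).
So house 2 gets jeep for vehicle.
So: house 1 = coupe/cricket/pink, house 2 = jeep/tennis/red, house 3 = pickup/hockey/yellow, house 4 = minivan/soccer/teal.

hockey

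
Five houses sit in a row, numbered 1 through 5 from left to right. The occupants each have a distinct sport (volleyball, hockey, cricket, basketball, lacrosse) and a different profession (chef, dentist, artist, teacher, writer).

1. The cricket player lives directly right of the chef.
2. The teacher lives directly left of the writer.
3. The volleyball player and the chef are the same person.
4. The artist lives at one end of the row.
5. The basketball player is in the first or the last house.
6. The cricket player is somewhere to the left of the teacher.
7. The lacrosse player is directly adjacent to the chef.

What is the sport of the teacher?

The only sport still possible for house 4 is hockey.
That leaves basketball as the sport for house 5.
The cricket player is narrowed to house 2 or 3; consider each.
Placing it in house 2 leads to a contradiction, so it's in house 3.
Clue 1: the chef is in house 2.
Clue 3: the volleyball player is in house 2.
By clue 6, the teacher is in house 4.
So house 1 gets lacrosse for sport.
House 3's profession must be dentist (nothing else left).
That leaves writer as the profession for house 5.
House 1's profession must be artist (nothing else left).
So: house 1 = lacrosse/artist, house 2 = volleyball/chef, house 3 = cricket/dentist, house 4 = hockey/teacher, house 5 = basketball/writer.

hockey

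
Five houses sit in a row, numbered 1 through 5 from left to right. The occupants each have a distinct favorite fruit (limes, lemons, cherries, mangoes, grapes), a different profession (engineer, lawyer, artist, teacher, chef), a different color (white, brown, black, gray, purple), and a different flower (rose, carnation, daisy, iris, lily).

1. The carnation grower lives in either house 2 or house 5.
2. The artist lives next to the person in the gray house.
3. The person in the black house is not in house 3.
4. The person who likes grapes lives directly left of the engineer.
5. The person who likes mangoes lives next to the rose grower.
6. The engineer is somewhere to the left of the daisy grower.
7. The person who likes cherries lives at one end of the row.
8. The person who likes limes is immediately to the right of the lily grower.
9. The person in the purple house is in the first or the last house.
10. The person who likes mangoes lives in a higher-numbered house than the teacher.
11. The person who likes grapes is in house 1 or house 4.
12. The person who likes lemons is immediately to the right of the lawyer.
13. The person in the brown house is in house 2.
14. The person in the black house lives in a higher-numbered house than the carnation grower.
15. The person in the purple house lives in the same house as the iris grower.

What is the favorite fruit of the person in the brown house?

limes

Clue 13 places the person in the brown house in house 2.
By clue 14, the carnation grower is in house 2.
The person who likes grapes is in house 1 (clue 4).
Clue 4 places the engineer in house 2.
So house 3 gets mangoes for favorite fruit.
House 5's favorite fruit must be cherries (nothing else left).
From clue 5, the rose grower must be in house 4.
By clue 10, the teacher is in house 1.
The person who likes lemons is in house 4 (clue 12).
So house 2 gets limes for favorite fruit.
The only profession still possible for house 3 is lawyer.
Clue 8 places the lily grower in house 1.
House 3's flower must be daisy (nothing else left).
The only flower still possible for house 5 is iris.
By clue 15, the person in the purple house is in house 5.
House 1's color must be white (nothing else left).
House 3 color: only gray fits.
So house 4 gets black for color.
From clue 2, the artist must be in house 4.
That leaves chef as the profession for house 5.
So: house 1 = grapes/teacher/white/lily, house 2 = limes/engineer/brown/carnation, house 3 = mangoes/lawyer/gray/daisy, house 4 = lemons/artist/black/rose, house 5 = cherries/chef/purple/iris.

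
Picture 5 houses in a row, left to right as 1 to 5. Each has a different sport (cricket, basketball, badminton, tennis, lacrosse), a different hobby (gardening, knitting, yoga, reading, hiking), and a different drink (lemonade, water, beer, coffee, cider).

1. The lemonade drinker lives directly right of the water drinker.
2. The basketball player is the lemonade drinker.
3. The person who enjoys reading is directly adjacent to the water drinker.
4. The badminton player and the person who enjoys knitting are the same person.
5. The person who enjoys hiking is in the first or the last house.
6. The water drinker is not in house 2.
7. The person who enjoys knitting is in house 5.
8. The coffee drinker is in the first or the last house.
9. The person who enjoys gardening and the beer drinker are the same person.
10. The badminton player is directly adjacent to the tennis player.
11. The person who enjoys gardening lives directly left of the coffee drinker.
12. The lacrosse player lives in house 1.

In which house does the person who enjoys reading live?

2

Clue 7: the person who enjoys knitting is in house 5.
From clue 11, the person who enjoys gardening must be in house 4.
From clue 11, the coffee drinker must be in house 5.
By clue 12, the lacrosse player is in house 1.
House 1 hobby: only hiking fits.
Clue 3: the person who enjoys reading is in house 2.
Clue 4 places the badminton player in house 5.
Clue 9 places the beer drinker in house 4.
By clue 10, the tennis player is in house 4.
That leaves cricket as the sport for house 3.
House 3 hobby: only yoga fits.
From clue 1, the water drinker must be in house 1.
That leaves basketball as the sport for house 2.
So house 2 gets lemonade for drink.
House 3 drink: only cider fits.
So: house 1 = lacrosse/hiking/water, house 2 = basketball/reading/lemonade, house 3 = cricket/yoga/cider, house 4 = tennis/gardening/beer, house 5 = badminton/knitting/coffee.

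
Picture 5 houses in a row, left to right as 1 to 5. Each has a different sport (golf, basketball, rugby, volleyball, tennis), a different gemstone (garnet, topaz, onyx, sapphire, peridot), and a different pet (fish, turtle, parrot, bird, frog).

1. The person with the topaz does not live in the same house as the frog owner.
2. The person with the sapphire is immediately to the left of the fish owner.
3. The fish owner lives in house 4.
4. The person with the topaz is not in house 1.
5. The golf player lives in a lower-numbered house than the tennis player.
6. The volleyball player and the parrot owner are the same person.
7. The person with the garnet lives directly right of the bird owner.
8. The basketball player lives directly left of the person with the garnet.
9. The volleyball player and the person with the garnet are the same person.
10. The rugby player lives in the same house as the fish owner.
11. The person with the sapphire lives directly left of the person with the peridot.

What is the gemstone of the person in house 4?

peridot

By clue 3, the fish owner is in house 4.
Clue 10: the rugby player is in house 4.
Clue 2: the person with the sapphire is in house 3.
Clue 11: the person with the peridot is in house 4.
House 5 sport: only tennis fits.
House 1 gemstone: only onyx fits.
The only gemstone still possible for house 5 is topaz.
Clue 7: the bird owner is in house 1.
Clue 8: the basketball player is in house 1.
By clue 9, the volleyball player is in house 2.
That leaves golf as the sport for house 3.
So house 2 gets garnet for gemstone.
House 5 pet: only turtle fits.
Clue 6 places the parrot owner in house 2.
House 3's pet must be frog (nothing else left).
So: house 1 = basketball/onyx/bird, house 2 = volleyball/garnet/parrot, house 3 = golf/sapphire/frog, house 4 = rugby/peridot/fish, house 5 = tennis/topaz/turtle.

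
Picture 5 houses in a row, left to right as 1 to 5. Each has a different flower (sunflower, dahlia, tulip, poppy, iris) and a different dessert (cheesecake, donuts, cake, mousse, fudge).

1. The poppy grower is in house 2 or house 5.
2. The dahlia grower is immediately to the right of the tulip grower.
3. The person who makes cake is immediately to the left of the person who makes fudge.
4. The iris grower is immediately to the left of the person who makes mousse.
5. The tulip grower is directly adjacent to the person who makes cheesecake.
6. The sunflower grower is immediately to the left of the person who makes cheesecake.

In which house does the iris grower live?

2

The poppy grower is narrowed to house 2 or 5; consider each.
Placing it in house 2 leads to a contradiction, so it's in house 5.
The dahlia grower is narrowed to house 2 or 3 or 4; consider each.
Placing it in house 2 and house 3 leads to a contradiction, so it's in house 4.
Clue 2 places the tulip grower in house 3.
The only flower still possible for house 2 is iris.
Clue 4: the person who makes mousse is in house 3.
From clue 6, the person who makes cheesecake must be in house 2.
The only flower still possible for house 1 is sunflower.
By clue 3, the person who makes cake is in house 4.
Clue 3: the person who makes fudge is in house 5.
The only dessert still possible for house 1 is donuts.
So: house 1 = sunflower/donuts, house 2 = iris/cheesecake, house 3 = tulip/mousse, house 4 = dahlia/cake, house 5 = poppy/fudge.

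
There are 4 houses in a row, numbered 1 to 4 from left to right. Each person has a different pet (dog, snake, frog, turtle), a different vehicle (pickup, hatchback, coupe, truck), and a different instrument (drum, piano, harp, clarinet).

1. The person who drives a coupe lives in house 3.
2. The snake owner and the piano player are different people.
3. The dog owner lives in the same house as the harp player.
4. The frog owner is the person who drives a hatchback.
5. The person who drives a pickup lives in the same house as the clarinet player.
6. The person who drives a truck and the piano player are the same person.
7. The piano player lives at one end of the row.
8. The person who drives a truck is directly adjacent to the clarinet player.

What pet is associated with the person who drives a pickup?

snake

Clue 1 places the person who drives a coupe in house 3.
From clue 8, the person who drives a truck must be in house 1.
From clue 8, the clarinet player must be in house 2.
From clue 5, the person who drives a pickup must be in house 2.
By clue 6, the piano player is in house 1.
The only vehicle still possible for house 4 is hatchback.
From clue 4, the frog owner must be in house 4.
So house 1 gets turtle for pet.
House 2's pet must be snake (nothing else left).
So house 3 gets dog for pet.
The harp player is in house 3 (clue 3).
House 4 instrument: only drum fits.
So: house 1 = turtle/truck/piano, house 2 = snake/pickup/clarinet, house 3 = dog/coupe/harp, house 4 = frog/hatchback/drum.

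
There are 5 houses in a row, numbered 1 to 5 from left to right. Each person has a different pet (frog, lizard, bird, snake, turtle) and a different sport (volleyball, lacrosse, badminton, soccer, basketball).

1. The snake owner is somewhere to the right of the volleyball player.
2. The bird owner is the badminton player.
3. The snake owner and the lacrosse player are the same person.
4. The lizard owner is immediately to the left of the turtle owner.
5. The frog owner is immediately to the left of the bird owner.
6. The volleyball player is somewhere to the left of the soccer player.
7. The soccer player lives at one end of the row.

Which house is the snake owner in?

Clue 7: the soccer player is in house 5.
The only pet still possible for house 5 is turtle.
Clue 4 places the lizard owner in house 4.
House 1's pet must be frog (nothing else left).
By clue 5, the bird owner is in house 2.
The only pet still possible for house 3 is snake.
That leaves basketball as the sport for house 4.
Clue 2: the badminton player is in house 2.
The lacrosse player is in house 3 (clue 3).
That leaves volleyball as the sport for house 1.
So: house 1 = frog/volleyball, house 2 = bird/badminton, house 3 = snake/lacrosse, house 4 = lizard/basketball, house 5 = turtle/soccer.

3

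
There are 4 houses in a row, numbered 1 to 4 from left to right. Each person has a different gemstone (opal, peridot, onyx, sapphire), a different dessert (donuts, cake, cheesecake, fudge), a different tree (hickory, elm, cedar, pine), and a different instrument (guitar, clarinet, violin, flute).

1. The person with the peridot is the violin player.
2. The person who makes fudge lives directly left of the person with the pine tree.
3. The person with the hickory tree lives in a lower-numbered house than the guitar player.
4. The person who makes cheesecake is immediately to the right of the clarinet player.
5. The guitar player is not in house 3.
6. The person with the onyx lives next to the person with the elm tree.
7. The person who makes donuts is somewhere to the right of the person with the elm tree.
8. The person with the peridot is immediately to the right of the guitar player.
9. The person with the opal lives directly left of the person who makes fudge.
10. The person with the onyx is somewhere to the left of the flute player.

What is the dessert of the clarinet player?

Clue 8 places the person with the peridot in house 3.
By clue 8, the guitar player is in house 2.
House 4's gemstone must be sapphire (nothing else left).
House 1 dessert: only cake fits.
From clue 1, the violin player must be in house 3.
From clue 3, the person with the hickory tree must be in house 1.
That leaves clarinet as the instrument for house 1.
That leaves flute as the instrument for house 4.
The person who makes cheesecake is in house 2 (clue 4).
House 3's dessert must be fudge (nothing else left).
House 4's dessert must be donuts (nothing else left).
From clue 2, the person with the pine tree must be in house 4.
By clue 9, the person with the opal is in house 2.
The only gemstone still possible for house 1 is onyx.
Clue 6 places the person with the elm tree in house 2.
That leaves cedar as the tree for house 3.
So: house 1 = onyx/cake/hickory/clarinet, house 2 = opal/cheesecake/elm/guitar, house 3 = peridot/fudge/cedar/violin, house 4 = sapphire/donuts/pine/flute.

cake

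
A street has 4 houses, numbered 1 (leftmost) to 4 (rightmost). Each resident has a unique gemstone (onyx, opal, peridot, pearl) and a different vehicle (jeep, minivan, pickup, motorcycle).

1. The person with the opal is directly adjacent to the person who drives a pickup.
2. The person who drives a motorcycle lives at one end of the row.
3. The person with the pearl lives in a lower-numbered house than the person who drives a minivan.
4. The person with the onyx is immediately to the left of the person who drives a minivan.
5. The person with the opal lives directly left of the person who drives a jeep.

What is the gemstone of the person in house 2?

onyx

House 4 gemstone: only peridot fits.
The person who drives a motorcycle is narrowed to house 1 or 4; consider each.
Placing it in house 4 leads to a contradiction, so it's in house 1.
The person with the onyx is narrowed to house 1 or 2 or 3; consider each.
Placing it in house 1 and house 3 leads to a contradiction, so it's in house 2.
Clue 4 places the person who drives a minivan in house 3.
By clue 3, the person with the pearl is in house 1.
House 3 gemstone: only opal fits.
The person who drives a jeep is in house 4 (clue 5).
The only vehicle still possible for house 2 is pickup.
So: house 1 = pearl/motorcycle, house 2 = onyx/pickup, house 3 = opal/minivan, house 4 = peridot/jeep.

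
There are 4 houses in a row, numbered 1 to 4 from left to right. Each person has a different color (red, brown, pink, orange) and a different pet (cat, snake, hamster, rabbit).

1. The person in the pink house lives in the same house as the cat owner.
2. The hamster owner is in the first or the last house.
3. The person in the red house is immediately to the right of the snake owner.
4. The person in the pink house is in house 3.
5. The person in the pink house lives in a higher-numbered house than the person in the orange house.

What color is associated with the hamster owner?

brown

The person in the pink house is in house 3 (clue 4).
Clue 1: the cat owner is in house 3.
House 1's pet must be snake (nothing else left).
The only pet still possible for house 2 is rabbit.
That leaves hamster as the pet for house 4.
By clue 3, the person in the red house is in house 2.
So house 1 gets orange for color.
That leaves brown as the color for house 4.
So: house 1 = orange/snake, house 2 = red/rabbit, house 3 = pink/cat, house 4 = brown/hamster.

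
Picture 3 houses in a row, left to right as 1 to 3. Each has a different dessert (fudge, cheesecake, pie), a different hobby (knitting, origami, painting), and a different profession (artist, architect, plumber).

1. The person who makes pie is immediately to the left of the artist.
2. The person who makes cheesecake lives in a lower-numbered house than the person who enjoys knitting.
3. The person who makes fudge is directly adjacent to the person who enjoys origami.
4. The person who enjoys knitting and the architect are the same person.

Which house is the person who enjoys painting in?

1

The only dessert still possible for house 3 is fudge.
House 1 profession: only plumber fits.
From clue 3, the person who enjoys origami must be in house 2.
House 1 hobby: only painting fits.
The only hobby still possible for house 3 is knitting.
From clue 4, the architect must be in house 3.
The only profession still possible for house 2 is artist.
By clue 1, the person who makes pie is in house 1.
So house 2 gets cheesecake for dessert.
So: house 1 = pie/painting/plumber, house 2 = cheesecake/origami/artist, house 3 = fudge/knitting/architect.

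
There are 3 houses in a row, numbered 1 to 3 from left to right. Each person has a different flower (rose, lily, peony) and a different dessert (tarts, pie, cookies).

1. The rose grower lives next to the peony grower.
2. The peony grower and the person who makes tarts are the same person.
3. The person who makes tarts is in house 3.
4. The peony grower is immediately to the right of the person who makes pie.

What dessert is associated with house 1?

The person who makes tarts is in house 3 (clue 3).
The peony grower is in house 3 (clue 2).
Clue 4: the person who makes pie is in house 2.
That leaves cookies as the dessert for house 1.
By clue 1, the rose grower is in house 2.
So house 1 gets lily for flower.
So: house 1 = lily/cookies, house 2 = rose/pie, house 3 = peony/tarts.

cookies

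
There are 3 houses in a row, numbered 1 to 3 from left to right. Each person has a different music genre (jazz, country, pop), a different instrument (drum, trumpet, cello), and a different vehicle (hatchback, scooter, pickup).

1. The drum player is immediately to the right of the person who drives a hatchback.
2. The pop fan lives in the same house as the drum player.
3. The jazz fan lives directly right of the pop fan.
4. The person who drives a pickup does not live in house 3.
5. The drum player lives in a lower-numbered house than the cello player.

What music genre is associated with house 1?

country

From clue 3, the jazz fan must be in house 3.
Clue 3: the pop fan is in house 2.
By clue 5, the drum player is in house 2.
Clue 5 places the cello player in house 3.
The only music genre still possible for house 1 is country.
House 1's instrument must be trumpet (nothing else left).
That leaves scooter as the vehicle for house 3.
By clue 1, the person who drives a hatchback is in house 1.
The only vehicle still possible for house 2 is pickup.
So: house 1 = country/trumpet/hatchback, house 2 = pop/drum/pickup, house 3 = jazz/cello/scooter.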